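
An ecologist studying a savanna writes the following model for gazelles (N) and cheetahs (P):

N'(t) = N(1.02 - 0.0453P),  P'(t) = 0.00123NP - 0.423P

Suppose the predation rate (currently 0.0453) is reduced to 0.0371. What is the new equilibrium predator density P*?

P* ≈ 27.5

At the interior fixed point, setting dN/dt = 0 with N > 0 fixes P* = (prey growth rate)/(NP coefficient) — independent of the other coefficients.
With the change, P* = 1.02/0.0371 = 27.5; it rises from 22.5.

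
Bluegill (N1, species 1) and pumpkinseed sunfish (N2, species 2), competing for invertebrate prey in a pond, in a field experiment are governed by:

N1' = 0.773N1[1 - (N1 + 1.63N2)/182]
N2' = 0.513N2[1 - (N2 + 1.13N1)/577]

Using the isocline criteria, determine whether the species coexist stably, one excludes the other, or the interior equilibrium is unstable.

species 2 excludes species 1

Compare the nullcline intercepts: K1/α12 = 182/1.63 = 112 < K2 = 577; K2/α21 = 577/1.13 = 511 > K1 = 182.
Since the inequalities point opposite ways, species 2 can invade but species 1 cannot.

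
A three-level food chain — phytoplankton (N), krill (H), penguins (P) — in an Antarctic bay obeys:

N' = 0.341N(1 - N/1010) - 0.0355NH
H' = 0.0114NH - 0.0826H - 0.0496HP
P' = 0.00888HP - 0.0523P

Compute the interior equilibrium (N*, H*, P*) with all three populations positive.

From dP/dt = 0: 0.00888H* = 0.0523, so H* = 5.89.
From dN/dt = 0: 0.341(1 - N*/1010) = 0.0355·5.89, giving N* = 1010·(1 - 0.613) = 391.
From dH/dt = 0: 0.0114·391 - 0.0826 = 0.0496P*, so P* = 4.37/0.0496 = 88.1.

N* ≈ 391, H* ≈ 5.89, P* ≈ 88.1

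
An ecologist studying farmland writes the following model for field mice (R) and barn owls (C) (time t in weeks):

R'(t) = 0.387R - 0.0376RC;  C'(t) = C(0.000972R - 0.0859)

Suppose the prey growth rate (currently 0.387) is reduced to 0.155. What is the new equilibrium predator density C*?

C* ≈ 4.12

At the interior fixed point, setting dR/dt = 0 with R > 0 fixes C* = (prey growth rate)/(RC coefficient) — independent of the other coefficients.
With the change, C* = 0.155/0.0376 = 4.12; it falls from 10.3.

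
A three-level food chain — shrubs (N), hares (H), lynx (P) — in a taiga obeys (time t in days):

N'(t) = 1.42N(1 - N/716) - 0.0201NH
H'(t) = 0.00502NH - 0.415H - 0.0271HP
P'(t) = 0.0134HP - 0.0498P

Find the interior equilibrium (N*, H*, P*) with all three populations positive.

From dP/dt = 0: 0.0134H* = 0.0498, so H* = 3.72.
From dN/dt = 0: 1.42(1 - N*/716) = 0.0201·3.72, giving N* = 716·(1 - 0.0526) = 678.
From dH/dt = 0: 0.00502·678 - 0.415 = 0.0271P*, so P* = 2.99/0.0271 = 110.

N* ≈ 678, H* ≈ 3.72, P* ≈ 110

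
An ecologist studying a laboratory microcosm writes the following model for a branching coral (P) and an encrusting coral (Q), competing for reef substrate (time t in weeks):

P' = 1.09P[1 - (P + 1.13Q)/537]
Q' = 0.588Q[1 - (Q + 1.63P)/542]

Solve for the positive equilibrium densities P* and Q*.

P* ≈ 89.6, Q* ≈ 396

Setting both brackets to zero gives the nullclines P + 1.13Q = 537 and 1.63P + Q = 542.
Substituting Q = 542 - 1.63P into the first: P(1 - 1.13·1.63) = 537 - 1.13·542.
So P* = -75.5/-0.842 = 89.6, and then Q* = 542 - 1.63·89.6 = 396.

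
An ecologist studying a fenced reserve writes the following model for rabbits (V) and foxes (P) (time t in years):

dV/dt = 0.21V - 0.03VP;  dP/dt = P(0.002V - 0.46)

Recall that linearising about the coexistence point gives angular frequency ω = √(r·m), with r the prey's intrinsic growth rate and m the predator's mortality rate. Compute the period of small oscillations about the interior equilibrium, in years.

Here r = 0.21 and m = 0.46, so r·m = 0.0966.
ω = √0.0966 = 0.311 per year, hence T = 2π/ω ≈ 20.2 years.

T ≈ 20.2 years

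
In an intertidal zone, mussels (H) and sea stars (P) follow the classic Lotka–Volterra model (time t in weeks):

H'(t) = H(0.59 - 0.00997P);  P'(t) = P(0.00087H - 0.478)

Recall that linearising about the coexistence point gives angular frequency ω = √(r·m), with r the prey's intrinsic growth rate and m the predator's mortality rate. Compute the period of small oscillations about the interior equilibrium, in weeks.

T ≈ 11.8 weeks

Here r = 0.59 and m = 0.478, so r·m = 0.282.
ω = √0.282 = 0.531 per week, hence T = 2π/ω ≈ 11.8 weeks.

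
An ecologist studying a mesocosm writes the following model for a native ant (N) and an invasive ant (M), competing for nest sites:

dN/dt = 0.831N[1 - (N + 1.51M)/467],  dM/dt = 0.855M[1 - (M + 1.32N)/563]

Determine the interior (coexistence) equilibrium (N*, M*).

N* ≈ 386, M* ≈ 53.8

Setting both brackets to zero gives the nullclines N + 1.51M = 467 and 1.32N + M = 563.
Substituting M = 563 - 1.32N into the first: N(1 - 1.51·1.32) = 467 - 1.51·563.
So N* = -383/-0.993 = 386, and then M* = 563 - 1.32·386 = 53.8.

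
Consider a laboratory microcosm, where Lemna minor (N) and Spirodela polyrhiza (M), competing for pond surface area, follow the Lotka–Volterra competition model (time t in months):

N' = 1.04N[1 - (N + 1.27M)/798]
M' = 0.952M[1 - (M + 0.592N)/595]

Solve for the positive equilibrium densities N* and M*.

Setting both brackets to zero gives the nullclines N + 1.27M = 798 and 0.592N + M = 595.
Substituting M = 595 - 0.592N into the first: N(1 - 1.27·0.592) = 798 - 1.27·595.
So N* = 42.4/0.248 = 171, and then M* = 595 - 0.592·171 = 494.

N* ≈ 171, M* ≈ 494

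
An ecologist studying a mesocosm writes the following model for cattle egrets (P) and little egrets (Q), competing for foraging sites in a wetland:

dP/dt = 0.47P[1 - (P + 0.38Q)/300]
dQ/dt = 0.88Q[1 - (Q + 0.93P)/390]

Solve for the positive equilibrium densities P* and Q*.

Setting both brackets to zero gives the nullclines P + 0.38Q = 300 and 0.93P + Q = 390.
Substituting Q = 390 - 0.93P into the first: P(1 - 0.38·0.93) = 300 - 0.38·390.
So P* = 152/0.647 = 235, and then Q* = 390 - 0.93·235 = 172.

P* ≈ 235, Q* ≈ 172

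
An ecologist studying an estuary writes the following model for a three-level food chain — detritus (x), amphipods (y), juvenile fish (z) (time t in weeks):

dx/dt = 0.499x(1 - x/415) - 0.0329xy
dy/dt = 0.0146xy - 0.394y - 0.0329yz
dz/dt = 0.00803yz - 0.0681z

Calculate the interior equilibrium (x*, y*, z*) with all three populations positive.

x* ≈ 183, y* ≈ 8.48, z* ≈ 69.2

From dz/dt = 0: 0.00803y* = 0.0681, so y* = 8.48.
From dx/dt = 0: 0.499(1 - x*/415) = 0.0329·8.48, giving x* = 415·(1 - 0.559) = 183.
From dy/dt = 0: 0.0146·183 - 0.394 = 0.0329z*, so z* = 2.28/0.0329 = 69.2.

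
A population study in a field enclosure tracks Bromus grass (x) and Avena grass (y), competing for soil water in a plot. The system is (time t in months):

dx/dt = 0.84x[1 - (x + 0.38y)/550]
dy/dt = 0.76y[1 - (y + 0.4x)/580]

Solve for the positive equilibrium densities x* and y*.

Setting both brackets to zero gives the nullclines x + 0.38y = 550 and 0.4x + y = 580.
Substituting y = 580 - 0.4x into the first: x(1 - 0.38·0.4) = 550 - 0.38·580.
So x* = 330/0.848 = 389, and then y* = 580 - 0.4·389 = 425.

x* ≈ 389, y* ≈ 425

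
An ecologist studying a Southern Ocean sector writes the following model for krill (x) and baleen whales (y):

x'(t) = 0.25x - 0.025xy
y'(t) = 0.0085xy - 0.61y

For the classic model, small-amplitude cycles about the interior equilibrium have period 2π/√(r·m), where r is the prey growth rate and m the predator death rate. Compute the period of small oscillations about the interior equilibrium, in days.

T ≈ 16.1 days

Here r = 0.25 and m = 0.61, so r·m = 0.152.
ω = √0.152 = 0.391 per day, hence T = 2π/ω ≈ 16.1 days.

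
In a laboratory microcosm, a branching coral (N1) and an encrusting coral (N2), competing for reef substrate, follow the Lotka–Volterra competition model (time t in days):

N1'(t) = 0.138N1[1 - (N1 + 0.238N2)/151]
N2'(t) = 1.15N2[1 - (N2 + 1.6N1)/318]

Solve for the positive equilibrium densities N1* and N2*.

N1* ≈ 122, N2* ≈ 123

Setting both brackets to zero gives the nullclines N1 + 0.238N2 = 151 and 1.6N1 + N2 = 318.
Substituting N2 = 318 - 1.6N1 into the first: N1(1 - 0.238·1.6) = 151 - 0.238·318.
So N1* = 75.3/0.619 = 122, and then N2* = 318 - 1.6·122 = 123.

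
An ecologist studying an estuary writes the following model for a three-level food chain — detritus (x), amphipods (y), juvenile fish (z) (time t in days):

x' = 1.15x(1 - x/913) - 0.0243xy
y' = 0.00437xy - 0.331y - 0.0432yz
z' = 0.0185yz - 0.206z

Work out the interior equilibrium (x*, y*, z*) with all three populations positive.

x* ≈ 698, y* ≈ 11.1, z* ≈ 63

From dz/dt = 0: 0.0185y* = 0.206, so y* = 11.1.
From dx/dt = 0: 1.15(1 - x*/913) = 0.0243·11.1, giving x* = 913·(1 - 0.235) = 698.
From dy/dt = 0: 0.00437·698 - 0.331 = 0.0432z*, so z* = 2.72/0.0432 = 63.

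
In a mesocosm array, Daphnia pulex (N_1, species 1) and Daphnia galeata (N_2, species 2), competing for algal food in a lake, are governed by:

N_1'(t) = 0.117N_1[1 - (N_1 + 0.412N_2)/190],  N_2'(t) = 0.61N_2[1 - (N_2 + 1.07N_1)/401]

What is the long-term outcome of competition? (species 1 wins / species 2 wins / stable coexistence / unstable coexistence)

Compare the nullcline intercepts: K1/α12 = 190/0.412 = 461 > K2 = 401; K2/α21 = 401/1.07 = 375 > K1 = 190.
Since both inequalities hold, each species can invade when rare, so the interior equilibrium is stable.

stable coexistence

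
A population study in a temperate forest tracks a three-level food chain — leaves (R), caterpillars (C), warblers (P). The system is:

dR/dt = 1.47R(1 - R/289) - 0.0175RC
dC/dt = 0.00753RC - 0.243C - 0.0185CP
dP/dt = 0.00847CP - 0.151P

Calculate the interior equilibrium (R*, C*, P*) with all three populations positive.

From dP/dt = 0: 0.00847C* = 0.151, so C* = 17.8.
From dR/dt = 0: 1.47(1 - R*/289) = 0.0175·17.8, giving R* = 289·(1 - 0.212) = 228.
From dC/dt = 0: 0.00753·228 - 0.243 = 0.0185P*, so P* = 1.47/0.0185 = 79.5.

R* ≈ 228, C* ≈ 17.8, P* ≈ 79.5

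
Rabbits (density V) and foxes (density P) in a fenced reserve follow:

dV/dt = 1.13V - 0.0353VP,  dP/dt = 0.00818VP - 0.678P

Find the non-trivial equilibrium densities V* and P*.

Set dP/dt = 0 with P > 0: 0.00818V - 0.678 = 0, so V* = 0.678/0.00818 = 82.9.
Set dV/dt = 0 with V > 0: 1.13 - 0.0353P = 0, so P* = 1.13/0.0353 = 32.

V* ≈ 82.9, P* ≈ 32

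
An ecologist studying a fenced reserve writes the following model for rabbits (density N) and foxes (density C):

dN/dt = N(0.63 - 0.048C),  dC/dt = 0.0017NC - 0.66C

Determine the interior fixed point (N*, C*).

N* ≈ 388, C* ≈ 13.1

Set dC/dt = 0 with C > 0: 0.0017N - 0.66 = 0, so N* = 0.66/0.0017 = 388.
Set dN/dt = 0 with N > 0: 0.63 - 0.048C = 0, so C* = 0.63/0.048 = 13.1.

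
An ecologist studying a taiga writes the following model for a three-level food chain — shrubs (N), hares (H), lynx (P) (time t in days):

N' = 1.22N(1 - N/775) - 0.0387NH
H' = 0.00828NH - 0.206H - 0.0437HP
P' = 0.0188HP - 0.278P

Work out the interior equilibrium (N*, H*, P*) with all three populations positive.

From dP/dt = 0: 0.0188H* = 0.278, so H* = 14.8.
From dN/dt = 0: 1.22(1 - N*/775) = 0.0387·14.8, giving N* = 775·(1 - 0.469) = 411.
From dH/dt = 0: 0.00828·411 - 0.206 = 0.0437P*, so P* = 3.2/0.0437 = 73.2.

N* ≈ 411, H* ≈ 14.8, P* ≈ 73.2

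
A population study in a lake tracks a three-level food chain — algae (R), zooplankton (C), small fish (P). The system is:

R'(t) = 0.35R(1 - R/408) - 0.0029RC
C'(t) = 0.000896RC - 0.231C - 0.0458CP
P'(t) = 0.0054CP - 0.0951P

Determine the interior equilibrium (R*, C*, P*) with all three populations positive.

R* ≈ 348, C* ≈ 17.6, P* ≈ 1.77

From dP/dt = 0: 0.0054C* = 0.0951, so C* = 17.6.
From dR/dt = 0: 0.35(1 - R*/408) = 0.0029·17.6, giving R* = 408·(1 - 0.146) = 348.
From dC/dt = 0: 0.000896·348 - 0.231 = 0.0458P*, so P* = 0.0812/0.0458 = 1.77.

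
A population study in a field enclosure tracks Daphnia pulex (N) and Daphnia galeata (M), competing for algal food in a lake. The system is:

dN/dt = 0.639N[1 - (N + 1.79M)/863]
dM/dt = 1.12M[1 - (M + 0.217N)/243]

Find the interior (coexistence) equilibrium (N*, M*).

Setting both brackets to zero gives the nullclines N + 1.79M = 863 and 0.217N + M = 243.
Substituting M = 243 - 0.217N into the first: N(1 - 1.79·0.217) = 863 - 1.79·243.
So N* = 428/0.612 = 700, and then M* = 243 - 0.217·700 = 91.1.

N* ≈ 700, M* ≈ 91.1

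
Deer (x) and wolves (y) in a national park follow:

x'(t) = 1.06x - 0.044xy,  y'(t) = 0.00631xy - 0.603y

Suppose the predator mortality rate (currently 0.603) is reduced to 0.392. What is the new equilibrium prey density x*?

x* ≈ 62.1

At the interior fixed point, setting dy/dt = 0 with y > 0 fixes x* = (predator death rate)/(xy coefficient) — independent of the other coefficients.
With the change, x* = 0.392/0.00631 = 62.1; it falls from 95.6.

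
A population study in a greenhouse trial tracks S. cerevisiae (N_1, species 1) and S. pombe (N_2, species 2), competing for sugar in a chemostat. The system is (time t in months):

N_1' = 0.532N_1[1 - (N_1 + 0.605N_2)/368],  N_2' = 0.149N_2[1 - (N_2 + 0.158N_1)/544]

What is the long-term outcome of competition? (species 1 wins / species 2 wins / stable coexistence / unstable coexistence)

stable coexistence

Compare the nullcline intercepts: K1/α12 = 368/0.605 = 608 > K2 = 544; K2/α21 = 544/0.158 = 3440 > K1 = 368.
Since both inequalities hold, each species can invade when rare, so the interior equilibrium is stable.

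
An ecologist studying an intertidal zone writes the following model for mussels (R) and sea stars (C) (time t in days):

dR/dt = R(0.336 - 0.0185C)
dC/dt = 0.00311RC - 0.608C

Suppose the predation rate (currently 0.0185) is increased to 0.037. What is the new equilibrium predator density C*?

C* ≈ 9.08

At the interior fixed point, setting dR/dt = 0 with R > 0 fixes C* = (prey growth rate)/(RC coefficient) — independent of the other coefficients.
With the change, C* = 0.336/0.037 = 9.08; it falls from 18.2.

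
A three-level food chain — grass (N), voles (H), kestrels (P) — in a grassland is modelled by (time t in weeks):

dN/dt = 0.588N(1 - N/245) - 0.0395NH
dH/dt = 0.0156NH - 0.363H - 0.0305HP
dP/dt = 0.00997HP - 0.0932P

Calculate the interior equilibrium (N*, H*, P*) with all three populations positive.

From dP/dt = 0: 0.00997H* = 0.0932, so H* = 9.35.
From dN/dt = 0: 0.588(1 - N*/245) = 0.0395·9.35, giving N* = 245·(1 - 0.628) = 91.1.
From dH/dt = 0: 0.0156·91.1 - 0.363 = 0.0305P*, so P* = 1.06/0.0305 = 34.7.

N* ≈ 91.1, H* ≈ 9.35, P* ≈ 34.7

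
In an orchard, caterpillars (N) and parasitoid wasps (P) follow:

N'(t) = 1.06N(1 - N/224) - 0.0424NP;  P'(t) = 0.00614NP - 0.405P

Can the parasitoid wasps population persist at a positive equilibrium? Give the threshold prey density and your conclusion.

The predator equation gives dP/dt > 0 only when N > 0.405/0.00614 = 66.
Without the predator, N → K = 224. Since 224 > 66, the predator can invade and persist.

Threshold N = 66; K > 66, so yes, the predator persists.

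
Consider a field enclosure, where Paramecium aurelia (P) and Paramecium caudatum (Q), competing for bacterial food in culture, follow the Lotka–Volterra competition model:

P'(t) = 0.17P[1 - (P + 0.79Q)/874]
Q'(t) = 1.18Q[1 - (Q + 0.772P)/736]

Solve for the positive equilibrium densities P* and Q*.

Setting both brackets to zero gives the nullclines P + 0.79Q = 874 and 0.772P + Q = 736.
Substituting Q = 736 - 0.772P into the first: P(1 - 0.79·0.772) = 874 - 0.79·736.
So P* = 293/0.39 = 750, and then Q* = 736 - 0.772·750 = 157.

P* ≈ 750, Q* ≈ 157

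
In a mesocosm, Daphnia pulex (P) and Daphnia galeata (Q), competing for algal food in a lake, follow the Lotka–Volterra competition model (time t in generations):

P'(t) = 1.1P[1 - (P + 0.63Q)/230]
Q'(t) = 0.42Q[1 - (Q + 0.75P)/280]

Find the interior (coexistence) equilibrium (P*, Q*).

Setting both brackets to zero gives the nullclines P + 0.63Q = 230 and 0.75P + Q = 280.
Substituting Q = 280 - 0.75P into the first: P(1 - 0.63·0.75) = 230 - 0.63·280.
So P* = 53.6/0.527 = 102, and then Q* = 280 - 0.75·102 = 204.

P* ≈ 102, Q* ≈ 204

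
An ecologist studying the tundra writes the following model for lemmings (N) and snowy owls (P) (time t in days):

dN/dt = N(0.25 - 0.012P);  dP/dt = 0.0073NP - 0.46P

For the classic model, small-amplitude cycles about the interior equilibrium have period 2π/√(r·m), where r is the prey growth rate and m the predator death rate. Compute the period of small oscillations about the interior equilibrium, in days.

Here r = 0.25 and m = 0.46, so r·m = 0.115.
ω = √0.115 = 0.339 per day, hence T = 2π/ω ≈ 18.5 days.

T ≈ 18.5 days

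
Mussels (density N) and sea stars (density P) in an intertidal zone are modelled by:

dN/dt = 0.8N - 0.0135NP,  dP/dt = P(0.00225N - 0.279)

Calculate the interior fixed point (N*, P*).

Set dP/dt = 0 with P > 0: 0.00225N - 0.279 = 0, so N* = 0.279/0.00225 = 124.
Set dN/dt = 0 with N > 0: 0.8 - 0.0135P = 0, so P* = 0.8/0.0135 = 59.3.

N* ≈ 124, P* ≈ 59.3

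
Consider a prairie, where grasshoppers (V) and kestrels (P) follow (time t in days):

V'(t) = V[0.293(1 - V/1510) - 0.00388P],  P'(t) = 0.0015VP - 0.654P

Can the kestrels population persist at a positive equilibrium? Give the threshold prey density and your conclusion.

The predator equation gives dP/dt > 0 only when V > 0.654/0.0015 = 436.
Without the predator, V → K = 1510. Since 1510 > 436, the predator can invade and persist.

Threshold V = 436; K > 436, so yes, the predator persists.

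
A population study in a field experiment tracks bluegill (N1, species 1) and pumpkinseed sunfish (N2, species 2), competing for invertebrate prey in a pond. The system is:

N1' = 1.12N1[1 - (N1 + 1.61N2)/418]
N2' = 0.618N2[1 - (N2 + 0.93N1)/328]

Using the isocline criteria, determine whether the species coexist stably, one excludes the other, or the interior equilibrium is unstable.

unstable coexistence (outcome depends on initial conditions)

Compare the nullcline intercepts: K1/α12 = 418/1.61 = 260 < K2 = 328; K2/α21 = 328/0.93 = 353 < K1 = 418.
Since both are reversed, neither can invade when rare; the interior point is a saddle.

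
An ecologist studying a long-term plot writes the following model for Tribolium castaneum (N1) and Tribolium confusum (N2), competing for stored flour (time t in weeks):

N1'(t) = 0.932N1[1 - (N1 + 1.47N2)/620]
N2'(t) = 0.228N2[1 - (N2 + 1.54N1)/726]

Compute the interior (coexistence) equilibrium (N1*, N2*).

Setting both brackets to zero gives the nullclines N1 + 1.47N2 = 620 and 1.54N1 + N2 = 726.
Substituting N2 = 726 - 1.54N1 into the first: N1(1 - 1.47·1.54) = 620 - 1.47·726.
So N1* = -447/-1.26 = 354, and then N2* = 726 - 1.54·354 = 181.

N1* ≈ 354, N2* ≈ 181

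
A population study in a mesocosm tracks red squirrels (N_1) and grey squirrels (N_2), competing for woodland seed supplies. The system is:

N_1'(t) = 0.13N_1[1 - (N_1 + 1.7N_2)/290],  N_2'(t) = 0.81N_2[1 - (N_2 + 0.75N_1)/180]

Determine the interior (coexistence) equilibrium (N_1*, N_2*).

Setting both brackets to zero gives the nullclines N_1 + 1.7N_2 = 290 and 0.75N_1 + N_2 = 180.
Substituting N_2 = 180 - 0.75N_1 into the first: N_1(1 - 1.7·0.75) = 290 - 1.7·180.
So N_1* = -16/-0.275 = 58.2, and then N_2* = 180 - 0.75·58.2 = 136.

N_1* ≈ 58.2, N_2* ≈ 136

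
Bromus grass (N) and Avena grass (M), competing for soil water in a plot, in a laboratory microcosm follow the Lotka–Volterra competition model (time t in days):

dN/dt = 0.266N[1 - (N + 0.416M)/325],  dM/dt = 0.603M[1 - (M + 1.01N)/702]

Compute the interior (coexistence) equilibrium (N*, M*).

N* ≈ 56.9, M* ≈ 645

Setting both brackets to zero gives the nullclines N + 0.416M = 325 and 1.01N + M = 702.
Substituting M = 702 - 1.01N into the first: N(1 - 0.416·1.01) = 325 - 0.416·702.
So N* = 33/0.58 = 56.9, and then M* = 702 - 1.01·56.9 = 645.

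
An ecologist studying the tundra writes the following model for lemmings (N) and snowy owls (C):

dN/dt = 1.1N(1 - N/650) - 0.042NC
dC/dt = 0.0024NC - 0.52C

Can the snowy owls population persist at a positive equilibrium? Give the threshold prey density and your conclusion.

The predator equation gives dC/dt > 0 only when N > 0.52/0.0024 = 217.
Without the predator, N → K = 650. Since 650 > 217, the predator can invade and persist.

Threshold N = 217; K > 217, so yes, the predator persists.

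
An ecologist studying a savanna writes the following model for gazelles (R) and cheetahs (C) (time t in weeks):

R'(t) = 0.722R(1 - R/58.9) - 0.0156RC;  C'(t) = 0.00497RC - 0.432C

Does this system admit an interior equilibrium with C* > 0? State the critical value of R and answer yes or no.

The predator equation gives dC/dt > 0 only when R > 0.432/0.00497 = 86.9.
Without the predator, R → K = 58.9. Since 58.9 < 86.9, the predator cannot invade.

Threshold R = 86.9; K < 86.9, so no, the predator goes extinct.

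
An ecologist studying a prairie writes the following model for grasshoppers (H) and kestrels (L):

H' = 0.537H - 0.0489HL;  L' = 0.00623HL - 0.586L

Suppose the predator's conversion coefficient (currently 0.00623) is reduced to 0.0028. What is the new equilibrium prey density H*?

H* ≈ 209

At the interior fixed point, setting dL/dt = 0 with L > 0 fixes H* = (predator death rate)/(HL coefficient) — independent of the other coefficients.
With the change, H* = 0.586/0.0028 = 209; it rises from 94.1.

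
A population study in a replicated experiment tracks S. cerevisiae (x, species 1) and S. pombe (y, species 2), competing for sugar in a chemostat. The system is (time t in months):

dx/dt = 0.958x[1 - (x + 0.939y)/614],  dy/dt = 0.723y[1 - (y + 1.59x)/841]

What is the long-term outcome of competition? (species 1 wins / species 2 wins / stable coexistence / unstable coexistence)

unstable coexistence (outcome depends on initial conditions)

Compare the nullcline intercepts: K1/α12 = 614/0.939 = 654 < K2 = 841; K2/α21 = 841/1.59 = 529 < K1 = 614.
Since both are reversed, neither can invade when rare; the interior point is a saddle.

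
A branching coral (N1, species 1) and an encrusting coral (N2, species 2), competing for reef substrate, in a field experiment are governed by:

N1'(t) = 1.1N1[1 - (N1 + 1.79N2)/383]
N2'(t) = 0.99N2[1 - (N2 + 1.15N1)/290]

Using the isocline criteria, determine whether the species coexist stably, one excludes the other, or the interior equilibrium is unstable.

Compare the nullcline intercepts: K1/α12 = 383/1.79 = 214 < K2 = 290; K2/α21 = 290/1.15 = 252 < K1 = 383.
Since both are reversed, neither can invade when rare; the interior point is a saddle.

unstable coexistence (outcome depends on initial conditions)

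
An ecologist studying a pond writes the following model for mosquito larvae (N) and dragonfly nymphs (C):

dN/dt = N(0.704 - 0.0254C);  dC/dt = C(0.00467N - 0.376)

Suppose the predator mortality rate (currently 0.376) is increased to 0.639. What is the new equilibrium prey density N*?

N* ≈ 137

At the interior fixed point, setting dC/dt = 0 with C > 0 fixes N* = (predator death rate)/(NC coefficient) — independent of the other coefficients.
With the change, N* = 0.639/0.00467 = 137; it rises from 80.5.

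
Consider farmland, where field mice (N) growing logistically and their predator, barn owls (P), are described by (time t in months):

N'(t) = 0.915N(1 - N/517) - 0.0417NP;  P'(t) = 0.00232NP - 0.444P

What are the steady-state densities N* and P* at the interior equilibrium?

N* ≈ 191, P* ≈ 13.8

From dP/dt = 0 with P > 0: 0.00232N* = 0.444, so N* = 191.
Substitute into dN/dt = 0: 0.915(1 - 191/517) = 0.0417P*.
The bracket is 0.63, giving P* = 0.576/0.0417 = 13.8.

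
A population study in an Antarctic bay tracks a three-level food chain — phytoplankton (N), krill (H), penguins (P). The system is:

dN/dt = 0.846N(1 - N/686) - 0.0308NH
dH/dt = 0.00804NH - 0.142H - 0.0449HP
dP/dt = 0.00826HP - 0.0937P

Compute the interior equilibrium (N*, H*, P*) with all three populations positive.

N* ≈ 403, H* ≈ 11.3, P* ≈ 68.9

From dP/dt = 0: 0.00826H* = 0.0937, so H* = 11.3.
From dN/dt = 0: 0.846(1 - N*/686) = 0.0308·11.3, giving N* = 686·(1 - 0.413) = 403.
From dH/dt = 0: 0.00804·403 - 0.142 = 0.0449P*, so P* = 3.1/0.0449 = 68.9.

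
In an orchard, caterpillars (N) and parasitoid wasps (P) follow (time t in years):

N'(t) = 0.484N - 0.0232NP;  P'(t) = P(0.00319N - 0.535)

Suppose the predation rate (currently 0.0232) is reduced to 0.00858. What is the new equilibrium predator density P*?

At the interior fixed point, setting dN/dt = 0 with N > 0 fixes P* = (prey growth rate)/(NP coefficient) — independent of the other coefficients.
With the change, P* = 0.484/0.00858 = 56.4; it rises from 20.9.

P* ≈ 56.4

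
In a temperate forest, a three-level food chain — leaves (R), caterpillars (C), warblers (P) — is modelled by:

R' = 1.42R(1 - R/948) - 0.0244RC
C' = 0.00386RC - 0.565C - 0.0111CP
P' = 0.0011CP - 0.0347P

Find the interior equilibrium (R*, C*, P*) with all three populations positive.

From dP/dt = 0: 0.0011C* = 0.0347, so C* = 31.5.
From dR/dt = 0: 1.42(1 - R*/948) = 0.0244·31.5, giving R* = 948·(1 - 0.542) = 434.
From dC/dt = 0: 0.00386·434 - 0.565 = 0.0111P*, so P* = 1.11/0.0111 = 100.

R* ≈ 434, C* ≈ 31.5, P* ≈ 100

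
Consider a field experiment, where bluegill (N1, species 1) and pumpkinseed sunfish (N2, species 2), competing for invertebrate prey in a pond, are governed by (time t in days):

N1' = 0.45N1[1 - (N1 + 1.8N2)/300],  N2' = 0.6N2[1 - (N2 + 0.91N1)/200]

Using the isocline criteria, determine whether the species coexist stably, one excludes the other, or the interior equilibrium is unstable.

Compare the nullcline intercepts: K1/α12 = 300/1.8 = 167 < K2 = 200; K2/α21 = 200/0.91 = 220 < K1 = 300.
Since both are reversed, neither can invade when rare; the interior point is a saddle.

unstable coexistence (outcome depends on initial conditions)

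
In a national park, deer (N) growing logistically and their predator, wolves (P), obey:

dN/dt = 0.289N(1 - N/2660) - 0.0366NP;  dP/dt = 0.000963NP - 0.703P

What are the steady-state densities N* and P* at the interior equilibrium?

From dP/dt = 0 with P > 0: 0.000963N* = 0.703, so N* = 730.
Substitute into dN/dt = 0: 0.289(1 - 730/2660) = 0.0366P*.
The bracket is 0.726, giving P* = 0.21/0.0366 = 5.73.

N* ≈ 730, P* ≈ 5.73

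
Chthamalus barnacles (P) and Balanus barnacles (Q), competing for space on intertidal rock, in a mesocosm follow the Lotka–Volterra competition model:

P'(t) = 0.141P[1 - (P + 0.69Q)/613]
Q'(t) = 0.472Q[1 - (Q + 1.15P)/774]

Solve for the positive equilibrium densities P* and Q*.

P* ≈ 382, Q* ≈ 334

Setting both brackets to zero gives the nullclines P + 0.69Q = 613 and 1.15P + Q = 774.
Substituting Q = 774 - 1.15P into the first: P(1 - 0.69·1.15) = 613 - 0.69·774.
So P* = 78.9/0.207 = 382, and then Q* = 774 - 1.15·382 = 334.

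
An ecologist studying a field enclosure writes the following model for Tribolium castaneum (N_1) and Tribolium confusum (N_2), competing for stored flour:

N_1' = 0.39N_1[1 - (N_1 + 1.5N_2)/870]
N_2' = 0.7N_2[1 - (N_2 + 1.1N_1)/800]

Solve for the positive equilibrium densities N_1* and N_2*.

Setting both brackets to zero gives the nullclines N_1 + 1.5N_2 = 870 and 1.1N_1 + N_2 = 800.
Substituting N_2 = 800 - 1.1N_1 into the first: N_1(1 - 1.5·1.1) = 870 - 1.5·800.
So N_1* = -330/-0.65 = 508, and then N_2* = 800 - 1.1·508 = 242.

N_1* ≈ 508, N_2* ≈ 242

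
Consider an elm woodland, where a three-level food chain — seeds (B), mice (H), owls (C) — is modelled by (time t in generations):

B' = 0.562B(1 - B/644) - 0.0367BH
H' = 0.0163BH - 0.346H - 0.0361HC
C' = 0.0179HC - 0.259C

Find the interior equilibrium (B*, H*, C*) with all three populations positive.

From dC/dt = 0: 0.0179H* = 0.259, so H* = 14.5.
From dB/dt = 0: 0.562(1 - B*/644) = 0.0367·14.5, giving B* = 644·(1 - 0.945) = 35.5.
From dH/dt = 0: 0.0163·35.5 - 0.346 = 0.0361C*, so C* = 0.233/0.0361 = 6.44.

B* ≈ 35.5, H* ≈ 14.5, C* ≈ 6.44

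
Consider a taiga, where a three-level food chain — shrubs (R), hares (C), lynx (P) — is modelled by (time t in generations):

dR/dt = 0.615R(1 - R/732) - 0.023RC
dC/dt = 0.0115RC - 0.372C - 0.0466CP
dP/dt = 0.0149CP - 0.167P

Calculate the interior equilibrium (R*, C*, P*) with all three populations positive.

From dP/dt = 0: 0.0149C* = 0.167, so C* = 11.2.
From dR/dt = 0: 0.615(1 - R*/732) = 0.023·11.2, giving R* = 732·(1 - 0.419) = 425.
From dC/dt = 0: 0.0115·425 - 0.372 = 0.0466P*, so P* = 4.52/0.0466 = 96.9.

R* ≈ 425, C* ≈ 11.2, P* ≈ 96.9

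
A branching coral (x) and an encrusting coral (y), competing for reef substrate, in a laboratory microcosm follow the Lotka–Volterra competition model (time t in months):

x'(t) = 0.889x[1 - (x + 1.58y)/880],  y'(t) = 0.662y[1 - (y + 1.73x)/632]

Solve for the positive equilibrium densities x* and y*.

x* ≈ 68.4, y* ≈ 514

Setting both brackets to zero gives the nullclines x + 1.58y = 880 and 1.73x + y = 632.
Substituting y = 632 - 1.73x into the first: x(1 - 1.58·1.73) = 880 - 1.58·632.
So x* = -119/-1.73 = 68.4, and then y* = 632 - 1.73·68.4 = 514.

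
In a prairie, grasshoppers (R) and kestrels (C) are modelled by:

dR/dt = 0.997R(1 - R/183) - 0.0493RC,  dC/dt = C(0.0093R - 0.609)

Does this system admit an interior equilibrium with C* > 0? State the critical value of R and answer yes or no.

Threshold R = 65.5; K > 65.5, so yes, the predator persists.

The predator equation gives dC/dt > 0 only when R > 0.609/0.0093 = 65.5.
Without the predator, R → K = 183. Since 183 > 65.5, the predator can invade and persist.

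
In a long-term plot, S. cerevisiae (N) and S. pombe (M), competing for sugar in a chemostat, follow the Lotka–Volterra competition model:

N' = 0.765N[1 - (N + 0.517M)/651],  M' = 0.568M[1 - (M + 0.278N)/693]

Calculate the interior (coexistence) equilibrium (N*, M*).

N* ≈ 342, M* ≈ 598

Setting both brackets to zero gives the nullclines N + 0.517M = 651 and 0.278N + M = 693.
Substituting M = 693 - 0.278N into the first: N(1 - 0.517·0.278) = 651 - 0.517·693.
So N* = 293/0.856 = 342, and then M* = 693 - 0.278·342 = 598.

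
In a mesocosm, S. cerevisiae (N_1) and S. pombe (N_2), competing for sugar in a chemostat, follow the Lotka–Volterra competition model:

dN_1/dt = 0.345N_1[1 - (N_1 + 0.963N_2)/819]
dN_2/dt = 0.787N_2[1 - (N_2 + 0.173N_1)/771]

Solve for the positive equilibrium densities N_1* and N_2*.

Setting both brackets to zero gives the nullclines N_1 + 0.963N_2 = 819 and 0.173N_1 + N_2 = 771.
Substituting N_2 = 771 - 0.173N_1 into the first: N_1(1 - 0.963·0.173) = 819 - 0.963·771.
So N_1* = 76.5/0.833 = 91.8, and then N_2* = 771 - 0.173·91.8 = 755.

N_1* ≈ 91.8, N_2* ≈ 755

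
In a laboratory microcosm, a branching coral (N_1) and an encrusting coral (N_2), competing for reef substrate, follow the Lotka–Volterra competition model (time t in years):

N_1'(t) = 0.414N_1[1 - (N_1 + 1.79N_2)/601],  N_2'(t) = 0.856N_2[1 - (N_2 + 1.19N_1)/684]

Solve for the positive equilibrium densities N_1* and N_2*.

Setting both brackets to zero gives the nullclines N_1 + 1.79N_2 = 601 and 1.19N_1 + N_2 = 684.
Substituting N_2 = 684 - 1.19N_1 into the first: N_1(1 - 1.79·1.19) = 601 - 1.79·684.
So N_1* = -623/-1.13 = 552, and then N_2* = 684 - 1.19·552 = 27.6.

N_1* ≈ 552, N_2* ≈ 27.6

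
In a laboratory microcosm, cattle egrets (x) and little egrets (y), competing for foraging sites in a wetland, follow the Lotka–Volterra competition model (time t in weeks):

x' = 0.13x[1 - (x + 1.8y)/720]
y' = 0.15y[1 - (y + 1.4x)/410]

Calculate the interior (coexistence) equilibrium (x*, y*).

x* ≈ 11.8, y* ≈ 393

Setting both brackets to zero gives the nullclines x + 1.8y = 720 and 1.4x + y = 410.
Substituting y = 410 - 1.4x into the first: x(1 - 1.8·1.4) = 720 - 1.8·410.
So x* = -18/-1.52 = 11.8, and then y* = 410 - 1.4·11.8 = 393.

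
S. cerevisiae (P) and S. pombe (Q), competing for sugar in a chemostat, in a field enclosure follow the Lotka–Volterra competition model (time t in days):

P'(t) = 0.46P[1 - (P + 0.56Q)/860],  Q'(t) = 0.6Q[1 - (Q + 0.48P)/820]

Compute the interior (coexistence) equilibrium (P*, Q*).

Setting both brackets to zero gives the nullclines P + 0.56Q = 860 and 0.48P + Q = 820.
Substituting Q = 820 - 0.48P into the first: P(1 - 0.56·0.48) = 860 - 0.56·820.
So P* = 401/0.731 = 548, and then Q* = 820 - 0.48·548 = 557.

P* ≈ 548, Q* ≈ 557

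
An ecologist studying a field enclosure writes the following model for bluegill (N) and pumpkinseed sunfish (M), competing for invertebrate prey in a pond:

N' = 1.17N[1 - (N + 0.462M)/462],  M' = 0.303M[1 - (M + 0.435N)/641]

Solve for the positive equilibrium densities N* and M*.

N* ≈ 208, M* ≈ 551

Setting both brackets to zero gives the nullclines N + 0.462M = 462 and 0.435N + M = 641.
Substituting M = 641 - 0.435N into the first: N(1 - 0.462·0.435) = 462 - 0.462·641.
So N* = 166/0.799 = 208, and then M* = 641 - 0.435·208 = 551.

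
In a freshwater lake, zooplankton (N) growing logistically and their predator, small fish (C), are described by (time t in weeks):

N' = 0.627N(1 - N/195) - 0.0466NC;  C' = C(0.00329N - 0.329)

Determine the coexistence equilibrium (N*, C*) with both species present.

From dC/dt = 0 with C > 0: 0.00329N* = 0.329, so N* = 100.
Substitute into dN/dt = 0: 0.627(1 - 100/195) = 0.0466C*.
The bracket is 0.487, giving C* = 0.305/0.0466 = 6.55.

N* ≈ 100, C* ≈ 6.55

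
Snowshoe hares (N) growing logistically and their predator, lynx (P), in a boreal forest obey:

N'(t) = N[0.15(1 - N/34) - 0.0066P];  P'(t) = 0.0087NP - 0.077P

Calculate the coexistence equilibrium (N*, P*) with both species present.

N* ≈ 8.85, P* ≈ 16.8

From dP/dt = 0 with P > 0: 0.0087N* = 0.077, so N* = 8.85.
Substitute into dN/dt = 0: 0.15(1 - 8.85/34) = 0.0066P*.
The bracket is 0.74, giving P* = 0.111/0.0066 = 16.8.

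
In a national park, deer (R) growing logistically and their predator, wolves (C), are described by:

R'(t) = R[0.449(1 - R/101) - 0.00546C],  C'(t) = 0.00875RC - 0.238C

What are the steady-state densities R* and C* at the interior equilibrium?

From dC/dt = 0 with C > 0: 0.00875R* = 0.238, so R* = 27.2.
Substitute into dR/dt = 0: 0.449(1 - 27.2/101) = 0.00546C*.
The bracket is 0.731, giving C* = 0.328/0.00546 = 60.1.

R* ≈ 27.2, C* ≈ 60.1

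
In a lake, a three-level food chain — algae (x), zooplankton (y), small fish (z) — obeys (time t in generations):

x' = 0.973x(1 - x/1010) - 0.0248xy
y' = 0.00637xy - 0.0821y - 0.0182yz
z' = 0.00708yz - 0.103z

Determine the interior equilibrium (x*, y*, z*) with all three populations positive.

From dz/dt = 0: 0.00708y* = 0.103, so y* = 14.5.
From dx/dt = 0: 0.973(1 - x*/1010) = 0.0248·14.5, giving x* = 1010·(1 - 0.371) = 635.
From dy/dt = 0: 0.00637·635 - 0.0821 = 0.0182z*, so z* = 3.97/0.0182 = 218.

x* ≈ 635, y* ≈ 14.5, z* ≈ 218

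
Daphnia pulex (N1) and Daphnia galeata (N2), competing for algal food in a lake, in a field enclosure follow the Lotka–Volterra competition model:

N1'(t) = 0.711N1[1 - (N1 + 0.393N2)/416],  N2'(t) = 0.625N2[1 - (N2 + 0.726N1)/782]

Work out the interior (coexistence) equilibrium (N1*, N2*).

Setting both brackets to zero gives the nullclines N1 + 0.393N2 = 416 and 0.726N1 + N2 = 782.
Substituting N2 = 782 - 0.726N1 into the first: N1(1 - 0.393·0.726) = 416 - 0.393·782.
So N1* = 109/0.715 = 152, and then N2* = 782 - 0.726·152 = 672.

N1* ≈ 152, N2* ≈ 672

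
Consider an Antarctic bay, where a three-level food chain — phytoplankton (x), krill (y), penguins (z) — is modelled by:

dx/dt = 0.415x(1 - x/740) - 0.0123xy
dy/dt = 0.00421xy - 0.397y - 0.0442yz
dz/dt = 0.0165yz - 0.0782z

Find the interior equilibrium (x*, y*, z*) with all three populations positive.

x* ≈ 636, y* ≈ 4.74, z* ≈ 51.6

From dz/dt = 0: 0.0165y* = 0.0782, so y* = 4.74.
From dx/dt = 0: 0.415(1 - x*/740) = 0.0123·4.74, giving x* = 740·(1 - 0.14) = 636.
From dy/dt = 0: 0.00421·636 - 0.397 = 0.0442z*, so z* = 2.28/0.0442 = 51.6.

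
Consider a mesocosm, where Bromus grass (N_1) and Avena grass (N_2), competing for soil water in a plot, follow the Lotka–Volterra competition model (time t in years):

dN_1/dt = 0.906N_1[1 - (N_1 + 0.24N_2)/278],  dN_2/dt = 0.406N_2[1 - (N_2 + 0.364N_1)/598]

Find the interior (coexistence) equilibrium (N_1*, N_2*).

Setting both brackets to zero gives the nullclines N_1 + 0.24N_2 = 278 and 0.364N_1 + N_2 = 598.
Substituting N_2 = 598 - 0.364N_1 into the first: N_1(1 - 0.24·0.364) = 278 - 0.24·598.
So N_1* = 134/0.913 = 147, and then N_2* = 598 - 0.364·147 = 544.

N_1* ≈ 147, N_2* ≈ 544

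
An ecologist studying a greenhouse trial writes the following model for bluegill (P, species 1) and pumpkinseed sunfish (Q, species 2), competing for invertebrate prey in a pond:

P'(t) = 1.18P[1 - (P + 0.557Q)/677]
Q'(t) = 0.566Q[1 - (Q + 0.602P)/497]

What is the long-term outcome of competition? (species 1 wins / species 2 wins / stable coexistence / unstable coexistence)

stable coexistence

Compare the nullcline intercepts: K1/α12 = 677/0.557 = 1220 > K2 = 497; K2/α21 = 497/0.602 = 826 > K1 = 677.
Since both inequalities hold, each species can invade when rare, so the interior equilibrium is stable.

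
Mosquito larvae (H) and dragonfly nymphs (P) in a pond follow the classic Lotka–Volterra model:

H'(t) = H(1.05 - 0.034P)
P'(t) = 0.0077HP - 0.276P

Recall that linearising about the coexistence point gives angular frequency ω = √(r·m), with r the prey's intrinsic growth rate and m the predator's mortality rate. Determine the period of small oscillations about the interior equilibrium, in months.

Here r = 1.05 and m = 0.276, so r·m = 0.29.
ω = √0.29 = 0.538 per month, hence T = 2π/ω ≈ 11.7 months.

T ≈ 11.7 months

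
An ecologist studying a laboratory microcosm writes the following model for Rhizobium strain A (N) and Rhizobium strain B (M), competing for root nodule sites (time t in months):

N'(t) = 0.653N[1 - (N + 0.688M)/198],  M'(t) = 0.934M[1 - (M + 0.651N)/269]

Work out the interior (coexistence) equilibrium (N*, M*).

Setting both brackets to zero gives the nullclines N + 0.688M = 198 and 0.651N + M = 269.
Substituting M = 269 - 0.651N into the first: N(1 - 0.688·0.651) = 198 - 0.688·269.
So N* = 12.9/0.552 = 23.4, and then M* = 269 - 0.651·23.4 = 254.

N* ≈ 23.4, M* ≈ 254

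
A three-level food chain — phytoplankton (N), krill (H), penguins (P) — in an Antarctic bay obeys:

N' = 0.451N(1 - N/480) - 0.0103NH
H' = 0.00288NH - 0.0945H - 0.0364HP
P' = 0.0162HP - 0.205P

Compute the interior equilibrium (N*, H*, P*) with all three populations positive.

From dP/dt = 0: 0.0162H* = 0.205, so H* = 12.7.
From dN/dt = 0: 0.451(1 - N*/480) = 0.0103·12.7, giving N* = 480·(1 - 0.289) = 341.
From dH/dt = 0: 0.00288·341 - 0.0945 = 0.0364P*, so P* = 0.888/0.0364 = 24.4.

N* ≈ 341, H* ≈ 12.7, P* ≈ 24.4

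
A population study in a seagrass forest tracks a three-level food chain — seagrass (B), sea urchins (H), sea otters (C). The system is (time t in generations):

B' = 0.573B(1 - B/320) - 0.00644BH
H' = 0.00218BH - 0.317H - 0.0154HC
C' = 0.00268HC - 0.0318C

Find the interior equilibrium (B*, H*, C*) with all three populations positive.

From dC/dt = 0: 0.00268H* = 0.0318, so H* = 11.9.
From dB/dt = 0: 0.573(1 - B*/320) = 0.00644·11.9, giving B* = 320·(1 - 0.133) = 277.
From dH/dt = 0: 0.00218·277 - 0.317 = 0.0154C*, so C* = 0.288/0.0154 = 18.7.

B* ≈ 277, H* ≈ 11.9, C* ≈ 18.7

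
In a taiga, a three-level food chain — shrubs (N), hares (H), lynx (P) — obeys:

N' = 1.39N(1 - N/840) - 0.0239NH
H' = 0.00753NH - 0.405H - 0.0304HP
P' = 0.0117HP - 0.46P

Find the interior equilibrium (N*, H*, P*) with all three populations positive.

N* ≈ 272, H* ≈ 39.3, P* ≈ 54.1

From dP/dt = 0: 0.0117H* = 0.46, so H* = 39.3.
From dN/dt = 0: 1.39(1 - N*/840) = 0.0239·39.3, giving N* = 840·(1 - 0.676) = 272.
From dH/dt = 0: 0.00753·272 - 0.405 = 0.0304P*, so P* = 1.64/0.0304 = 54.1.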